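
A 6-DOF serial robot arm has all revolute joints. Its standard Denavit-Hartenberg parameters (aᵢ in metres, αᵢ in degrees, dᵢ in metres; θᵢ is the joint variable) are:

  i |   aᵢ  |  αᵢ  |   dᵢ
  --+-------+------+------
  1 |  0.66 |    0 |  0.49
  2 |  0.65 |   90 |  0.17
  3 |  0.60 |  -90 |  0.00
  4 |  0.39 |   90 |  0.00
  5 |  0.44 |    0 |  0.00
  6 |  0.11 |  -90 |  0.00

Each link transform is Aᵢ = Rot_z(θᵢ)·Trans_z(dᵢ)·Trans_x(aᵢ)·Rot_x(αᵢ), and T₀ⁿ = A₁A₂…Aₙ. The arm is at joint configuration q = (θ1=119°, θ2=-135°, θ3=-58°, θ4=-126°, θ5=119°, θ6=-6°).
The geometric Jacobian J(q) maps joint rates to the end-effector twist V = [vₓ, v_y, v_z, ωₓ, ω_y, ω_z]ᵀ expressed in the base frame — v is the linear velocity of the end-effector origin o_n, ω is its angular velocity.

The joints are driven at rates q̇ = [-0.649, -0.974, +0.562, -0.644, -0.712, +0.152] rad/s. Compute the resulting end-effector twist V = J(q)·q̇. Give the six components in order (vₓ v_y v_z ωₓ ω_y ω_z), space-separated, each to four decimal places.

o_n = [0.9369, 0.1043, 0.4754]
J₁: ẑ×o_n = [-0.1043, 0.9369, 0.0000], ω = ẑ
J2: z=[0.0000, 0.0000, 1.0000] o=[-0.3200, 0.5772, 0.4900] → [0.4729, 1.2569, -0.0000, 0.0000, 0.0000, 1.0000]
J3: z=[-0.2756, -0.9613, 0.0000] o=[0.3048, 0.3981, 0.6600] → [0.1774, -0.0509, 0.6885, -0.2756, -0.9613, 0.0000]
J4: z=[0.8152, -0.2338, 0.5299] o=[0.6105, 0.3104, 0.1512] → [0.0334, -0.0913, -0.0917, 0.8152, -0.2338, 0.5299]
J5: z=[-0.2501, 0.6832, 0.6861] o=[0.4067, 0.0406, 0.3456] → [0.0450, 0.3962, -0.3781, -0.2501, 0.6832, 0.6861]
J6: z=[-0.2501, 0.6832, 0.6861] o=[0.8319, 0.0983, 0.4432] → [0.0179, 0.0801, -0.0732, -0.2501, 0.6832, 0.6861]
V = J·q̇ = [-0.3441, -2.0719, 0.7041, -0.5398, -0.7723, -2.3485]

-0.3441 -2.0719 0.7041 -0.5398 -0.7723 -2.3485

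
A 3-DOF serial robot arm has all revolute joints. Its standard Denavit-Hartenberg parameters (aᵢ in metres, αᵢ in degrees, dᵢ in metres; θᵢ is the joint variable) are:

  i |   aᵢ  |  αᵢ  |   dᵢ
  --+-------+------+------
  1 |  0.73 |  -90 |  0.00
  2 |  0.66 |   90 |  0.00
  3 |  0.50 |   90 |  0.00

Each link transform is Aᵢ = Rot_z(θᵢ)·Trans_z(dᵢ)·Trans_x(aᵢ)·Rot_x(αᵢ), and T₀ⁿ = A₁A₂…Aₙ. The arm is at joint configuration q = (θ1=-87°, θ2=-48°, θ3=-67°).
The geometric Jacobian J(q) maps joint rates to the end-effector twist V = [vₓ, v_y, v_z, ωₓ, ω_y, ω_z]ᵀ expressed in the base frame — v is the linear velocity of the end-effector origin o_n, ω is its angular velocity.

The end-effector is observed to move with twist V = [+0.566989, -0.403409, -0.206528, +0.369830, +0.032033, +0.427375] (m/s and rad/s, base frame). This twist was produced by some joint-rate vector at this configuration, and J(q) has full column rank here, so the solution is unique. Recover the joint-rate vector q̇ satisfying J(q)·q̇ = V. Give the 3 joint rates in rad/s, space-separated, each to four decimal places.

o_n = [-0.3915, -1.3247, 0.6357]
J₁: ẑ×o_n = [1.3247, -0.3915, 0.0000], ω = ẑ
J2: z=[0.9986, 0.0523, 0.0000] o=[0.0382, -0.7290, 0.0000] → [0.0333, -0.6348, -0.5724, 0.9986, 0.0523, 0.0000]
J3: z=[-0.0389, 0.7421, 0.6691] o=[0.0613, -1.1700, 0.4905] → [0.2112, -0.2973, 0.3420, -0.0389, 0.7421, 0.6691]
q̇ = J⁺·V = [0.4160, 0.3710, 0.0170]

0.4160 0.3710 0.0170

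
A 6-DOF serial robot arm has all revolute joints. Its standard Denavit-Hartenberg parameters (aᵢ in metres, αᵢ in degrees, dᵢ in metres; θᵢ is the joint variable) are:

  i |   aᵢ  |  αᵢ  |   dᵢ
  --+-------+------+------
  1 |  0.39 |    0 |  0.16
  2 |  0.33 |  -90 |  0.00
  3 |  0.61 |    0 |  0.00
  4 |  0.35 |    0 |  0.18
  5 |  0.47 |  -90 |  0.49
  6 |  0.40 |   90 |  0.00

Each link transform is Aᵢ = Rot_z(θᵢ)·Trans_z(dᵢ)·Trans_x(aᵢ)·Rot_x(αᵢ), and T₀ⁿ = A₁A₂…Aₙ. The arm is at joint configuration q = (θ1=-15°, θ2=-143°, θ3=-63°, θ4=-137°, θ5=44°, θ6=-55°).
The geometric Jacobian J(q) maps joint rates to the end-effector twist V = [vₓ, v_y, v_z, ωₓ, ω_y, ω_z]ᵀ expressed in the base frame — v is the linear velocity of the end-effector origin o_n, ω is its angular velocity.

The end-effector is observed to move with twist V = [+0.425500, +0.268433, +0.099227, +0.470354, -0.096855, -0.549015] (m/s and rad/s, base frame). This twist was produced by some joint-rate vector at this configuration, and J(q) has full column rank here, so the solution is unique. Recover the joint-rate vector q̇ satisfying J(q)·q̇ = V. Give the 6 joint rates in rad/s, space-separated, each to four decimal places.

0.6070 -0.2580 -0.7960 0.3090 0.7530 -0.9830

o_n = [1.0851, -0.8908, 0.8683]
J₁: ẑ×o_n = [0.8908, 1.0851, -0.0000], ω = ẑ
J2: z=[0.0000, 0.0000, 1.0000] o=[0.3767, -0.1009, 0.1600] → [0.7898, 0.7084, -0.0000, 0.0000, 0.0000, 1.0000]
J3: z=[0.3746, -0.9272, 0.0000] o=[0.0707, -0.2246, 0.1600] → [-0.6567, -0.2653, 0.6909, 0.3746, -0.9272, 0.0000]
J4: z=[0.3746, -0.9272, 0.0000] o=[-0.1860, -0.3283, 0.7035] → [-0.1528, -0.0617, 0.9679, 0.3746, -0.9272, 0.0000]
J5: z=[0.3746, -0.9272, 0.0000] o=[0.1863, -0.3720, 0.5838] → [-0.2638, -0.1066, 0.6390, 0.3746, -0.9272, 0.0000]
J6: z=[-0.3771, -0.1524, 0.9135] o=[0.7680, -0.6655, 0.7750] → [0.1916, 0.3249, 0.1333, -0.3771, -0.1524, 0.9135]
q̇ = J⁺·V = [0.6070, -0.2580, -0.7960, 0.3090, 0.7530, -0.9830]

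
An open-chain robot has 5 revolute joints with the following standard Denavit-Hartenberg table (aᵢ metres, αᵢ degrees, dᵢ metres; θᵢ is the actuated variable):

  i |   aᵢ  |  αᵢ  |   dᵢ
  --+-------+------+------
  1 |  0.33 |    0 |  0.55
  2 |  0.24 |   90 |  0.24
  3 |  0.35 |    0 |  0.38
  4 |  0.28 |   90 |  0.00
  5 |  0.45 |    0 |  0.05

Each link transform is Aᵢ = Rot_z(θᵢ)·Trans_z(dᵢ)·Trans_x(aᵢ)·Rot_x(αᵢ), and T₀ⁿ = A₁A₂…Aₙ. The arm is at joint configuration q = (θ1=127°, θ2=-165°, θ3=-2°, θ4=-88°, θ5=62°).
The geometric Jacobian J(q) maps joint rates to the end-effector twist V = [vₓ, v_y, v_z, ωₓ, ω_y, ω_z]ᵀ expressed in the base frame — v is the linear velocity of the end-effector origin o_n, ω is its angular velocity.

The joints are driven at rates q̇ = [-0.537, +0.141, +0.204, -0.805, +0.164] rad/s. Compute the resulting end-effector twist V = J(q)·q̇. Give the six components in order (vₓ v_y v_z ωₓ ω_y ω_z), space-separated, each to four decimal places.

o_n = [-0.2518, -0.6813, 0.2865]
J₁: ẑ×o_n = [0.6813, -0.2518, 0.0000], ω = ẑ
J2: z=[0.0000, 0.0000, 1.0000] o=[-0.1986, 0.2635, 0.5500] → [0.9449, -0.0532, 0.0000, 0.0000, 0.0000, 1.0000]
J3: z=[-0.6157, -0.7880, 0.0000] o=[-0.0095, 0.1158, 0.7900] → [0.3967, -0.3100, 0.2998, -0.6157, -0.7880, 0.0000]
J4: z=[-0.6157, -0.7880, 0.0000] o=[0.0322, -0.3990, 0.7778] → [0.3871, -0.3025, -0.0500, -0.6157, -0.7880, 0.0000]
J5: z=[-0.7880, 0.6157, -0.0000] o=[0.0322, -0.3990, 0.4978] → [-0.1301, -0.1665, 0.3973, -0.7880, 0.6157, -0.0000]
V = J·q̇ = [-0.4847, 0.2807, 0.1666, 0.2408, 0.5746, -0.3960]

-0.4847 0.2807 0.1666 0.2408 0.5746 -0.3960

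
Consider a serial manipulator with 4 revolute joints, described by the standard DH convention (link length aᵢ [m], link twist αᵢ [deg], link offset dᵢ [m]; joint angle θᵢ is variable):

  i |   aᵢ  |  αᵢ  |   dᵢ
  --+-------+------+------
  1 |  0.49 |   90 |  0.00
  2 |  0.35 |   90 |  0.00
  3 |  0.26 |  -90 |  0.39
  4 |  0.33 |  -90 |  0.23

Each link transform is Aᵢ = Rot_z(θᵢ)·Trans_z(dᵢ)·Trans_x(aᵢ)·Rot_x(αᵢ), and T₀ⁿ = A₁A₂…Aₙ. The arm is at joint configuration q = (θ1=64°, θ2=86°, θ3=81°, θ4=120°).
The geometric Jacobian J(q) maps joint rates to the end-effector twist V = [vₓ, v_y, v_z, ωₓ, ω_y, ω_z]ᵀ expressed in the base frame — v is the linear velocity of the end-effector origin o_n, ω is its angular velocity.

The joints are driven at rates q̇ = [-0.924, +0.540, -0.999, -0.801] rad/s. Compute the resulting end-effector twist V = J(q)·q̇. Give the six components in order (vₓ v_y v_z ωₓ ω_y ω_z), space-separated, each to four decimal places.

0.7590 -0.7156 0.2356 -0.0399 -1.0279 -0.0651

o_n = [0.3813, 0.4856, 0.1301]
J₁: ẑ×o_n = [-0.4856, 0.3813, 0.0000], ω = ẑ
J2: z=[0.8988, -0.4384, 0.0000] o=[0.2148, 0.4404, 0.0000] → [-0.0570, -0.1169, 0.1136, 0.8988, -0.4384, 0.0000]
J3: z=[0.4373, 0.8966, -0.0698] o=[0.2255, 0.4624, 0.3491] → [-0.1948, 0.0849, -0.1295, 0.4373, 0.8966, -0.0698]
J4: z=[0.1104, -0.1305, -0.9853] o=[0.6281, 0.7020, 0.3625] → [-0.1829, 0.2689, -0.0561, 0.1104, -0.1305, -0.9853]
V = J·q̇ = [0.7590, -0.7156, 0.2356, -0.0399, -1.0279, -0.0651]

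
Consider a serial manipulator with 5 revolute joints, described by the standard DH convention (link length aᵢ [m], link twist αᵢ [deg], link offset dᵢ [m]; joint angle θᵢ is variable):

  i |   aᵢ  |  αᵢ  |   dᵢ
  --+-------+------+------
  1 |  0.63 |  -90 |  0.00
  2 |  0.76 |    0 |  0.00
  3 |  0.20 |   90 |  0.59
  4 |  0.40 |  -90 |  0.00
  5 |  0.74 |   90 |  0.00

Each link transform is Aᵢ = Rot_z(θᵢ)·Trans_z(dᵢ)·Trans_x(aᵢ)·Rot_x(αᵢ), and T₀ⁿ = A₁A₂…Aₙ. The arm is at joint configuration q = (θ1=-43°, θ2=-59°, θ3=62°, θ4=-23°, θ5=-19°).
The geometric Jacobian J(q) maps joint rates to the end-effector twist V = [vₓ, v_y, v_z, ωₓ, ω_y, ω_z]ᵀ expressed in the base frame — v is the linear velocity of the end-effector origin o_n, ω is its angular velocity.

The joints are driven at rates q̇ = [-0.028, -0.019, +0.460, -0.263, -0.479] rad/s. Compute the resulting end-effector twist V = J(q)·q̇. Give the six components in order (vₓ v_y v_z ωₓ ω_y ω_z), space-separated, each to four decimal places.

-0.2896 -0.1182 -0.1858 -0.1467 0.1369 -0.2808

o_n = [1.7510, -1.4136, 0.8286]
J₁: ẑ×o_n = [1.4136, 1.7510, -0.0000], ω = ẑ
J2: z=[0.6820, 0.7314, 0.0000] o=[0.4608, -0.4297, 0.0000] → [0.6060, -0.5651, -1.6146, 0.6820, 0.7314, 0.0000]
J3: z=[0.6820, 0.7314, 0.0000] o=[0.7470, -0.6966, 0.6514] → [0.1296, -0.1208, -1.2232, 0.6820, 0.7314, 0.0000]
J4: z=[0.0383, -0.0357, 0.9986] o=[1.2955, -0.4013, 0.6410] → [1.0042, 0.4477, -0.0225, 0.0383, -0.0357, 0.9986]
J5: z=[0.9132, 0.4071, -0.0204] o=[1.4578, -0.7664, 0.6217] → [0.0710, -0.1949, -0.7103, 0.9132, 0.4071, -0.0204]
V = J·q̇ = [-0.2896, -0.1182, -0.1858, -0.1467, 0.1369, -0.2808]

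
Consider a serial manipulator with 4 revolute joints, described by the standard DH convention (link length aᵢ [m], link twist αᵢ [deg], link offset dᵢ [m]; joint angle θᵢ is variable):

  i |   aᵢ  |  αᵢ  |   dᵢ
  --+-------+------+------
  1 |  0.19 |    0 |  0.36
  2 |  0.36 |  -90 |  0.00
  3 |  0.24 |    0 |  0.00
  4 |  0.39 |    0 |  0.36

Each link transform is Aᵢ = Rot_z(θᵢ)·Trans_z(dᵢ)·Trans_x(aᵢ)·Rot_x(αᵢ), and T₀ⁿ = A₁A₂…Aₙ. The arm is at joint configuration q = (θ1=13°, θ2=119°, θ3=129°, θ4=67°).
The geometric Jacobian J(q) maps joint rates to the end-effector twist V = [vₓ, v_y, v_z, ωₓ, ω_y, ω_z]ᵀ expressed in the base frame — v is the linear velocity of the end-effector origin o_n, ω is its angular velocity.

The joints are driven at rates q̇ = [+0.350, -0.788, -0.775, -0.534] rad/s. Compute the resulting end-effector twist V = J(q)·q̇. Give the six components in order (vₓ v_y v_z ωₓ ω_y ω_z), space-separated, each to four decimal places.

o_n = [0.0286, -0.3215, 0.2810]
J₁: ẑ×o_n = [0.3215, 0.0286, -0.0000], ω = ẑ
J2: z=[0.0000, 0.0000, 1.0000] o=[0.1851, 0.0427, 0.3600] → [0.3642, -0.1565, 0.0000, 0.0000, 0.0000, 1.0000]
J3: z=[-0.7431, -0.6691, 0.0000] o=[-0.0558, 0.3103, 0.3600] → [0.0529, -0.0587, 0.5259, -0.7431, -0.6691, 0.0000]
J4: z=[-0.7431, -0.6691, 0.0000] o=[0.0453, 0.1980, 0.1735] → [-0.0719, 0.0799, 0.3749, -0.7431, -0.6691, 0.0000]
V = J·q̇ = [-0.1770, 0.1362, -0.6078, 0.9728, 0.8759, -0.4380]

-0.1770 0.1362 -0.6078 0.9728 0.8759 -0.4380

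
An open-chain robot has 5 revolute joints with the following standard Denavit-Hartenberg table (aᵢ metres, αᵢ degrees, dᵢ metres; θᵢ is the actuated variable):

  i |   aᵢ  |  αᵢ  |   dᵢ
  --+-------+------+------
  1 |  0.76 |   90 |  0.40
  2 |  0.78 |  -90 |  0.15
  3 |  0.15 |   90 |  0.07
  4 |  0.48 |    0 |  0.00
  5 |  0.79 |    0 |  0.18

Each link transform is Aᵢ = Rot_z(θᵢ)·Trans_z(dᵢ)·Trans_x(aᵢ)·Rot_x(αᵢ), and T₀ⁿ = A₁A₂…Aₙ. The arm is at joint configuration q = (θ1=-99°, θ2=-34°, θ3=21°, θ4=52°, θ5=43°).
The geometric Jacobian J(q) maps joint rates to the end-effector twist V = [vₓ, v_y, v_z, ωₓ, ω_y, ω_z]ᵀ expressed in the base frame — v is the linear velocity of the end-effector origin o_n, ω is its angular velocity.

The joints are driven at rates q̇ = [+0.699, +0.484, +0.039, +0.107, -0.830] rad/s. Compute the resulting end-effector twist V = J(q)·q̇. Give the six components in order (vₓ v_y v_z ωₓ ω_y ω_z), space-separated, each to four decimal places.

o_n = [-0.5629, -2.3837, 0.7552]
J₁: ẑ×o_n = [2.3837, -0.5629, 0.0000], ω = ẑ
J2: z=[-0.9877, 0.1564, 0.0000] o=[-0.1189, -0.7506, 0.4000] → [0.0556, 0.3508, 1.6824, -0.9877, 0.1564, 0.0000]
J3: z=[-0.0875, -0.5523, 0.8290] o=[-0.3682, -1.3659, -0.0362] → [0.4067, -0.0922, -0.0185, -0.0875, -0.5523, 0.8290]
J4: z=[-0.9686, -0.1474, -0.2004] o=[-0.3394, -1.5276, -0.0564] → [-0.2912, 0.8309, 0.7962, -0.9686, -0.1474, -0.2004]
J5: z=[-0.9686, -0.1474, -0.2004] o=[-0.3037, -1.9790, 0.1029] → [-0.1773, 0.6838, 0.3538, -0.9686, -0.1474, -0.2004]
V = J·q̇ = [1.8249, -0.7059, 0.6051, 0.2188, 0.1607, 0.8762]

1.8249 -0.7059 0.6051 0.2188 0.1607 0.8762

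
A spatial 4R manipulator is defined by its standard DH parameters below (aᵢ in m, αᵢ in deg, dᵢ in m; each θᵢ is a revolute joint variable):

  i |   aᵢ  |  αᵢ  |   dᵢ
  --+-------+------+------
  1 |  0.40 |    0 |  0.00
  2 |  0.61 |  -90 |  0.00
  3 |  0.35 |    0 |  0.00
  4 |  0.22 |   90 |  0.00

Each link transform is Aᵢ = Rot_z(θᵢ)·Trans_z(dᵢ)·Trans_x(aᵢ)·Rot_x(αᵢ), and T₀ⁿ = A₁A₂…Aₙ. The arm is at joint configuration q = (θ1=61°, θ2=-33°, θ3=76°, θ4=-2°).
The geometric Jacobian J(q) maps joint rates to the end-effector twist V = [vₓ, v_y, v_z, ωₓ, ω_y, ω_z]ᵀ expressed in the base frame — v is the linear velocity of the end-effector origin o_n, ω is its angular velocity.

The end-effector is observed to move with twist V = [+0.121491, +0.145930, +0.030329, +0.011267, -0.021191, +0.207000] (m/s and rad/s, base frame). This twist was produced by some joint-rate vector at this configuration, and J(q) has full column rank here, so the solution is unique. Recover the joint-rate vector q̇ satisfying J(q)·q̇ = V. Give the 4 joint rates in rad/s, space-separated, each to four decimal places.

o_n = [0.8608, 0.7044, -0.5511]
J₁: ẑ×o_n = [-0.7044, 0.8608, 0.0000], ω = ẑ
J2: z=[0.0000, 0.0000, 1.0000] o=[0.1939, 0.3498, 0.0000] → [-0.3546, 0.6669, 0.0000, 0.0000, 0.0000, 1.0000]
J3: z=[-0.4695, 0.8829, 0.0000] o=[0.7325, 0.6362, 0.0000] → [-0.4866, -0.2587, -0.1453, -0.4695, 0.8829, 0.0000]
J4: z=[-0.4695, 0.8829, 0.0000] o=[0.8073, 0.6760, -0.3396] → [-0.1867, -0.0993, -0.0606, -0.4695, 0.8829, 0.0000]
q̇ = J⁺·V = [-0.2520, 0.4590, -0.3410, 0.3170]

-0.2520 0.4590 -0.3410 0.3170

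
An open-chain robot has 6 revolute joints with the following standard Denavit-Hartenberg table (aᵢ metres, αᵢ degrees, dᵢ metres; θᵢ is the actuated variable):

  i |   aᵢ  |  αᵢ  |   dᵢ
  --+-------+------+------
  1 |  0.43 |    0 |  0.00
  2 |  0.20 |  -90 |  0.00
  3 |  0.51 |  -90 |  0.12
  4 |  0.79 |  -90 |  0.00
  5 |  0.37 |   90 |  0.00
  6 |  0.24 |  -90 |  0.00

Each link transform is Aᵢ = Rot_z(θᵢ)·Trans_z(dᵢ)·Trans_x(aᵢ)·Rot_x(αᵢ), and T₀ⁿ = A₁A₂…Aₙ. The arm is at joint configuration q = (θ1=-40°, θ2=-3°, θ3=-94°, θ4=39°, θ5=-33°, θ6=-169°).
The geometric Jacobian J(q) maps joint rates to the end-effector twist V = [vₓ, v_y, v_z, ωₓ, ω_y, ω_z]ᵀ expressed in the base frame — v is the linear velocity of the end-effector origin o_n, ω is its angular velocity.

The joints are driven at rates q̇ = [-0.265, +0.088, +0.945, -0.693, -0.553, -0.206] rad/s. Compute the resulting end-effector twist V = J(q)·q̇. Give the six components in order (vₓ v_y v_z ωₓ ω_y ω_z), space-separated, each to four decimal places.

1.0762 -0.5221 0.3169 0.2356 1.5635 0.1968

o_n = [0.1845, -0.7053, 1.2425]
J₁: ẑ×o_n = [0.7053, 0.1845, -0.0000], ω = ẑ
J2: z=[0.0000, 0.0000, 1.0000] o=[0.3294, -0.2764, 0.0000] → [0.4289, -0.1449, 0.0000, 0.0000, 0.0000, 1.0000]
J3: z=[0.6820, 0.7314, 0.0000] o=[0.4757, -0.4128, 0.0000] → [0.9087, -0.8474, 0.0135, 0.6820, 0.7314, 0.0000]
J4: z=[0.7296, -0.6803, 0.0698] o=[0.5315, -0.3008, 0.5088] → [-0.4709, -0.5595, -0.5312, 0.7296, -0.6803, 0.0698]
J5: z=[-0.4979, -0.5983, -0.6278] o=[0.1611, -0.6352, 1.1212] → [-0.1166, 0.0457, 0.0489, -0.4979, -0.5983, -0.6278]
J6: z=[0.8672, -0.3400, -0.3637] o=[0.1626, -0.9036, 1.3758] → [0.1175, 0.1077, 0.1794, 0.8672, -0.3400, -0.3637]
V = J·q̇ = [1.0762, -0.5221, 0.3169, 0.2356, 1.5635, 0.1968]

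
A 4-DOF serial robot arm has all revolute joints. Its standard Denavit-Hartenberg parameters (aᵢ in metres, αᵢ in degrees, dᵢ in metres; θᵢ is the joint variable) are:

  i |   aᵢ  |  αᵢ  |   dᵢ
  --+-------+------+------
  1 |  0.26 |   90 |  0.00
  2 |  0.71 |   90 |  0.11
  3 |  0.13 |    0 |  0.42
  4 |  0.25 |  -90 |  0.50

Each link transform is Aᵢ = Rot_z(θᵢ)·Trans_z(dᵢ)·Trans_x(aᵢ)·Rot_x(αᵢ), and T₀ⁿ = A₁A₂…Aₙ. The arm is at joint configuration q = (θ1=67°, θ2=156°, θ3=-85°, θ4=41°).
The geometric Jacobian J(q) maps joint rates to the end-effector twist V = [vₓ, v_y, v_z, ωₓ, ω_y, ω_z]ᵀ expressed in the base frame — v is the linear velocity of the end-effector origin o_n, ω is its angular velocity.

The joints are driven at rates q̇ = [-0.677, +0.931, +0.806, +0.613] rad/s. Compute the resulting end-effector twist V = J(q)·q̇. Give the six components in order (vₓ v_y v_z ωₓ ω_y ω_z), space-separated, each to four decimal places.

-0.3877 -1.2623 -0.2754 1.0825 0.1675 0.6193

o_n = [-0.2517, -0.0986, 1.2070]
J₁: ẑ×o_n = [0.0986, -0.2517, 0.0000], ω = ẑ
J2: z=[0.9205, -0.3907, 0.0000] o=[0.1016, 0.2393, 0.0000] → [-0.4716, -1.1110, -0.4491, 0.9205, -0.3907, 0.0000]
J3: z=[0.1589, 0.3744, 0.9135] o=[-0.0506, -0.4007, 0.2888] → [0.0678, -0.3296, 0.1233, 0.1589, 0.3744, 0.9135]
J4: z=[0.1589, 0.3744, 0.9135] o=[-0.1071, -0.2024, 0.6771] → [0.1035, -0.2163, 0.0706, 0.1589, 0.3744, 0.9135]
V = J·q̇ = [-0.3877, -1.2623, -0.2754, 1.0825, 0.1675, 0.6193]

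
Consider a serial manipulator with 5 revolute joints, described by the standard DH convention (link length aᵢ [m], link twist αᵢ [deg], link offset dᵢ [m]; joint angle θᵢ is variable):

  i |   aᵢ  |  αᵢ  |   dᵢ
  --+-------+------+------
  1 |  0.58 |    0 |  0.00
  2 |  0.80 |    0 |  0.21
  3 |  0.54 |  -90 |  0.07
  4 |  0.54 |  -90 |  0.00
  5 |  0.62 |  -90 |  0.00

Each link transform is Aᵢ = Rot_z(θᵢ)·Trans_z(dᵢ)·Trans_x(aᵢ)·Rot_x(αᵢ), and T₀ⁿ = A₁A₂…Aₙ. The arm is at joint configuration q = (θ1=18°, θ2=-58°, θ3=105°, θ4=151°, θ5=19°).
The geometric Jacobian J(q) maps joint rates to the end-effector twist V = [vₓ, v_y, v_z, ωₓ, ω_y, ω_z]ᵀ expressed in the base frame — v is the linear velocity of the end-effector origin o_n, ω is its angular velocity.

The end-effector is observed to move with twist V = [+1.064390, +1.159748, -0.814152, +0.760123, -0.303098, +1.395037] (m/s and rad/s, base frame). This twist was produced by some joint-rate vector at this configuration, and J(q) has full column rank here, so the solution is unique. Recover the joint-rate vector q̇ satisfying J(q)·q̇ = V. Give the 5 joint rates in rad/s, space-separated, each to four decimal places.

o_n = [1.1593, -0.8236, -0.2660]
J₁: ẑ×o_n = [0.8236, 1.1593, -0.0000], ω = ẑ
J2: z=[0.0000, 0.0000, 1.0000] o=[0.5516, 0.1792, 0.0000] → [1.0029, 0.6077, -0.0000, 0.0000, 0.0000, 1.0000]
J3: z=[0.0000, 0.0000, 1.0000] o=[1.1644, -0.3350, 0.2100] → [0.4886, -0.0051, 0.0000, 0.0000, 0.0000, 1.0000]
J4: z=[-0.9063, 0.4226, 0.0000] o=[1.3927, 0.1544, 0.2800] → [-0.2308, -0.4948, 0.9850, -0.9063, 0.4226, 0.0000]
J5: z=[-0.2049, -0.4394, 0.8746] o=[1.1931, -0.2736, 0.0182] → [0.6059, -0.0877, 0.0979, -0.2049, -0.4394, 0.8746]
q̇ = J⁺·V = [0.6570, -0.0170, 0.8390, -0.8170, -0.0960]

0.6570 -0.0170 0.8390 -0.8170 -0.0960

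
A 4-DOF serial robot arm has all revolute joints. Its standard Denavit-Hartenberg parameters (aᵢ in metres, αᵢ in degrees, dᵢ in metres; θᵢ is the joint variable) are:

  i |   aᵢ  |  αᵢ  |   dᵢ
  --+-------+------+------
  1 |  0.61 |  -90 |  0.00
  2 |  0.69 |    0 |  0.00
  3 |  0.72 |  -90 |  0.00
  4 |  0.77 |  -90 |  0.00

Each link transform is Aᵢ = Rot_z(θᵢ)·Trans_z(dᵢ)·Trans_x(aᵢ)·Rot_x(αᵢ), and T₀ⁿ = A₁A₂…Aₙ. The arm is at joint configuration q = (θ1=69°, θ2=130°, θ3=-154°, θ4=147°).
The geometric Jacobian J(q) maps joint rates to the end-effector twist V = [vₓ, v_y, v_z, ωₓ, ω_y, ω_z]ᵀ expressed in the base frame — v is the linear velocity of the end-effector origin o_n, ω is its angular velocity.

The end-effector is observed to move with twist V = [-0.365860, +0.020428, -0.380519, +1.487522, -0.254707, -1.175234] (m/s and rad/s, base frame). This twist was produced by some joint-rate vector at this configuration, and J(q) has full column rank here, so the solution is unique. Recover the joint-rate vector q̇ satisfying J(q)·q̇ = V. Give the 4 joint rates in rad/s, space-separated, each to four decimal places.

-0.5120 -0.8050 -0.6750 0.7260

o_n = [0.4755, 0.0684, -0.4984]
J₁: ẑ×o_n = [-0.0684, 0.4755, 0.0000], ω = ẑ
J2: z=[-0.9336, 0.3584, 0.0000] o=[0.2186, 0.5695, 0.0000] → [-0.1786, -0.4653, 0.3757, -0.9336, 0.3584, 0.0000]
J3: z=[-0.9336, 0.3584, 0.0000] o=[0.0597, 0.1554, -0.5286] → [0.0108, 0.0282, -0.0678, -0.9336, 0.3584, 0.0000]
J4: z=[0.1458, 0.3797, -0.9135] o=[0.2954, 0.7695, -0.2357] → [-0.7402, -0.1262, -0.1706, 0.1458, 0.3797, -0.9135]
q̇ = J⁺·V = [-0.5120, -0.8050, -0.6750, 0.7260]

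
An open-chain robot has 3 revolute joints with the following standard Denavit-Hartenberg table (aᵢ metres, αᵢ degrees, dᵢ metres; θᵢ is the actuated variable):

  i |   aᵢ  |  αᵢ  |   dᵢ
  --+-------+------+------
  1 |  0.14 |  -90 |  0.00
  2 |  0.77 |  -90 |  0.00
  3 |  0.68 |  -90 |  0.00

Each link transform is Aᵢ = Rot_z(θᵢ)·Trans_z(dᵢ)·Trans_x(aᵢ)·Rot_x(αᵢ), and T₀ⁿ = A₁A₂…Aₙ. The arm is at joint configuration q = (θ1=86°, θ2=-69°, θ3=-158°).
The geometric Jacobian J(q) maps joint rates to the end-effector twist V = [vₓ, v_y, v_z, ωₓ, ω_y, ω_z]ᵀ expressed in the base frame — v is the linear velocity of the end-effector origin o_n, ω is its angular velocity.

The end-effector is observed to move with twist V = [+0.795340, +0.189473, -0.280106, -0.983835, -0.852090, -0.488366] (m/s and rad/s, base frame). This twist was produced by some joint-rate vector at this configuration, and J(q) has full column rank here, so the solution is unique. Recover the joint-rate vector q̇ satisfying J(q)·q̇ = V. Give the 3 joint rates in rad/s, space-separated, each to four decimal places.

o_n = [-0.2409, 0.2073, 0.1302]
J₁: ẑ×o_n = [-0.2073, -0.2409, 0.0000], ω = ẑ
J2: z=[-0.9976, 0.0698, 0.0000] o=[0.0098, 0.1397, 0.0000] → [0.0091, 0.1299, -0.0500, -0.9976, 0.0698, 0.0000]
J3: z=[0.0651, 0.9313, -0.3584] o=[0.0290, 0.4149, 0.7189] → [-0.6226, 0.1350, 0.2378, 0.0651, 0.9313, -0.3584]
q̇ = J⁺·V = [-0.8410, 0.9220, -0.9840]

-0.8410 0.9220 -0.9840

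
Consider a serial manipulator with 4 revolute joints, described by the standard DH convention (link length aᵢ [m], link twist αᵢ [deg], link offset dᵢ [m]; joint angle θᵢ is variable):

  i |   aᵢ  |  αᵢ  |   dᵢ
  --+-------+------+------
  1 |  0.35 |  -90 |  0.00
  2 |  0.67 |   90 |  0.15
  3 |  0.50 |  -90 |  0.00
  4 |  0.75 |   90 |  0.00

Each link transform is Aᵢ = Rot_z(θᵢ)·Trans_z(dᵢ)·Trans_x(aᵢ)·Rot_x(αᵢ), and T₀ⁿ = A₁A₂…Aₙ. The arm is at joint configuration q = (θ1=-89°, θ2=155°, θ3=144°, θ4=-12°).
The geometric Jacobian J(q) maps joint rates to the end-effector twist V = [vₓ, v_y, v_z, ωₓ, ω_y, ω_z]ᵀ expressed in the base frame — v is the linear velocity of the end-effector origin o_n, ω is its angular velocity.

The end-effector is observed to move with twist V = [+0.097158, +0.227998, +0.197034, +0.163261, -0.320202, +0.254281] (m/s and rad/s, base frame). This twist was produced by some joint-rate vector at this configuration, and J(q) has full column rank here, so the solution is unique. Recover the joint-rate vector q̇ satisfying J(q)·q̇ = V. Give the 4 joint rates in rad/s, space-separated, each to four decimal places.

o_n = [0.8874, -0.6978, -0.0027]
J₁: ẑ×o_n = [0.6978, 0.8874, -0.0000], ω = ẑ
J2: z=[0.9998, 0.0175, 0.0000] o=[0.0061, -0.3499, 0.0000] → [-0.0000, 0.0027, -0.3632, 0.9998, 0.0175, 0.0000]
J3: z=[0.0074, -0.4226, -0.9063] o=[0.1455, 0.2598, -0.2832] → [-0.9864, -0.6745, 0.3064, 0.0074, -0.4226, -0.9063]
J4: z=[-0.7996, -0.5468, 0.2484] o=[0.4457, -0.1016, -0.1122] → [0.0882, 0.1973, 0.7182, -0.7996, -0.5468, 0.2484]
q̇ = J⁺·V = [0.2140, 0.5840, 0.1000, 0.5270]

0.2140 0.5840 0.1000 0.5270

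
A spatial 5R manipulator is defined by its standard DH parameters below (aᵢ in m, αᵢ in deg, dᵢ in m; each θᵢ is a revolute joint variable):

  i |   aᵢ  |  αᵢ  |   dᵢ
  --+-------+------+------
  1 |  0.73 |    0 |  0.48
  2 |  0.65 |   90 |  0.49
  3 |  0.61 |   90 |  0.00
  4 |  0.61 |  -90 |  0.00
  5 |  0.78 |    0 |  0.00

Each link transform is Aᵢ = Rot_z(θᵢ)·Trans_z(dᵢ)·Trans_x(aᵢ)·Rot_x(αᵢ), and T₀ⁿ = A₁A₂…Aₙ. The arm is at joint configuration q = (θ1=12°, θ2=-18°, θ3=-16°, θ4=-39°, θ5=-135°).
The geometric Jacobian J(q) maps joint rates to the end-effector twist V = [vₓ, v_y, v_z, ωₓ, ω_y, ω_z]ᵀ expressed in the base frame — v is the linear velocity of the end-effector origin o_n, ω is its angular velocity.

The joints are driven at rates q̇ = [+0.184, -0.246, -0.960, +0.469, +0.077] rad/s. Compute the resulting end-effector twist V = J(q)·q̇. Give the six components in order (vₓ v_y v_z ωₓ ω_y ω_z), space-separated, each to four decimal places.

-0.6747 0.1345 -0.5136 0.0119 0.9039 -0.5262

o_n = [1.8397, 0.0705, 0.2592]
J₁: ẑ×o_n = [-0.0705, 1.8397, 0.0000], ω = ẑ
J2: z=[0.0000, 0.0000, 1.0000] o=[0.7140, 0.1518, 0.4800] → [0.0813, 1.1257, -0.0000, 0.0000, 0.0000, 1.0000]
J3: z=[-0.1045, -0.9945, 0.0000] o=[1.3605, 0.0838, 0.9700] → [0.7069, -0.0743, 0.4780, -0.1045, -0.9945, 0.0000]
J4: z=[-0.2741, 0.0288, -0.9613] o=[1.9436, 0.0225, 0.8019] → [0.0304, -0.0489, -0.0101, -0.2741, 0.0288, -0.9613]
J5: z=[0.5204, -0.8361, -0.1735] o=[2.4370, 0.3567, 0.6712] → [0.2949, 0.3180, -0.6483, 0.5204, -0.8361, -0.1735]
V = J·q̇ = [-0.6747, 0.1345, -0.5136, 0.0119, 0.9039, -0.5262]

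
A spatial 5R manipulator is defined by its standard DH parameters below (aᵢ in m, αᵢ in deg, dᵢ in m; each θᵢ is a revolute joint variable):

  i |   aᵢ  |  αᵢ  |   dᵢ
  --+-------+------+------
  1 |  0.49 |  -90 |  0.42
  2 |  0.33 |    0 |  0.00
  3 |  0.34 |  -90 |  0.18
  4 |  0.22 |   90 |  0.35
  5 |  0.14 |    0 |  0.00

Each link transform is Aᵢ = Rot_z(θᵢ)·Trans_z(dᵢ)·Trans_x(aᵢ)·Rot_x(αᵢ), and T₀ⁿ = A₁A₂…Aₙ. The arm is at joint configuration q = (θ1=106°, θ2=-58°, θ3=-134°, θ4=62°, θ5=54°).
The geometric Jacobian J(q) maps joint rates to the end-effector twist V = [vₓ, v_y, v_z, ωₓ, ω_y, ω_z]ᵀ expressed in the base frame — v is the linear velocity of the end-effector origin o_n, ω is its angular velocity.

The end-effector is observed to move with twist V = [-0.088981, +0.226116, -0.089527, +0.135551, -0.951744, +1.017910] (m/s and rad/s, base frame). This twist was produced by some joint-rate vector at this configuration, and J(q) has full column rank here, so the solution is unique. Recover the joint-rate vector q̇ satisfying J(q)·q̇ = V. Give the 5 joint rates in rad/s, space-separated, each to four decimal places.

o_n = [0.0568, 0.1174, 1.0528]
J₁: ẑ×o_n = [-0.1174, 0.0568, 0.0000], ω = ẑ
J2: z=[-0.9613, -0.2756, 0.0000] o=[-0.1351, 0.4710, 0.4200] → [-0.1744, 0.6083, 0.3928, -0.9613, -0.2756, 0.0000]
J3: z=[-0.9613, -0.2756, 0.0000] o=[-0.1833, 0.6391, 0.6999] → [-0.0973, 0.3393, 0.5677, -0.9613, -0.2756, 0.0000]
J4: z=[0.0573, -0.1999, 0.9781] o=[-0.2646, 0.2698, 0.6292] → [0.0645, 0.2901, 0.0555, 0.0573, -0.1999, 0.9781]
J5: z=[-0.2132, -0.9596, -0.1836] o=[-0.0300, 0.1563, 0.9500] → [-0.1058, 0.0060, 0.0915, -0.2132, -0.9596, -0.1836]
q̇ = J⁺·V = [0.4280, 0.2700, -0.5680, 0.7750, 0.9160]

0.4280 0.2700 -0.5680 0.7750 0.9160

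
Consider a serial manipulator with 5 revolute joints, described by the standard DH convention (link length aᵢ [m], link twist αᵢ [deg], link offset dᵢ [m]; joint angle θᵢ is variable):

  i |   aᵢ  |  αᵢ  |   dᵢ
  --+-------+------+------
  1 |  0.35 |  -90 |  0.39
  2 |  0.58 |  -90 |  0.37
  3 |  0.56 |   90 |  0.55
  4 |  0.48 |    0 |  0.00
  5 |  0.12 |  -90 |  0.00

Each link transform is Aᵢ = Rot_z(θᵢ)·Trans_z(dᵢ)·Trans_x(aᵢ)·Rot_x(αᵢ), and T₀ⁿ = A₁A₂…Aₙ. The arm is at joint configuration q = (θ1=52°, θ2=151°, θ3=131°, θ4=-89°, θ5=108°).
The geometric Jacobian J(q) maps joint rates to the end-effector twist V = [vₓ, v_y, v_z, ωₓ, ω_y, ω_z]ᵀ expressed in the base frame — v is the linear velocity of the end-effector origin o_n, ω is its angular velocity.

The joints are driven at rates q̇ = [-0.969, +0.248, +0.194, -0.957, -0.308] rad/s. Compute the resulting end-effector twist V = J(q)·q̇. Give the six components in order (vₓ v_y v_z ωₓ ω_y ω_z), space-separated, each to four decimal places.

o_n = [0.2254, 0.0536, 0.4211]
J₁: ẑ×o_n = [-0.0536, 0.2254, 0.0000], ω = ẑ
J2: z=[-0.7880, 0.6157, 0.0000] o=[0.2155, 0.2758, 0.3900] → [0.0192, 0.0245, 0.1690, -0.7880, 0.6157, 0.0000]
J3: z=[-0.2985, -0.3820, 0.8746] o=[-0.3884, 0.1039, 0.1088] → [-0.0754, 0.6301, 0.2495, -0.2985, -0.3820, 0.8746]
J4: z=[0.1106, -0.9241, -0.3659] o=[-0.0217, -0.1133, 0.7680] → [0.3816, -0.0521, 0.2468, 0.1106, -0.9241, -0.3659]
J5: z=[0.1106, -0.9241, -0.3659] o=[0.1295, 0.0700, 0.3509] → [-0.0709, -0.0429, 0.0868, 0.1106, -0.9241, -0.3659]
V = J·q̇ = [-0.3012, -0.0271, -0.1726, -0.3932, 1.2475, -0.3365]

-0.3012 -0.0271 -0.1726 -0.3932 1.2475 -0.3365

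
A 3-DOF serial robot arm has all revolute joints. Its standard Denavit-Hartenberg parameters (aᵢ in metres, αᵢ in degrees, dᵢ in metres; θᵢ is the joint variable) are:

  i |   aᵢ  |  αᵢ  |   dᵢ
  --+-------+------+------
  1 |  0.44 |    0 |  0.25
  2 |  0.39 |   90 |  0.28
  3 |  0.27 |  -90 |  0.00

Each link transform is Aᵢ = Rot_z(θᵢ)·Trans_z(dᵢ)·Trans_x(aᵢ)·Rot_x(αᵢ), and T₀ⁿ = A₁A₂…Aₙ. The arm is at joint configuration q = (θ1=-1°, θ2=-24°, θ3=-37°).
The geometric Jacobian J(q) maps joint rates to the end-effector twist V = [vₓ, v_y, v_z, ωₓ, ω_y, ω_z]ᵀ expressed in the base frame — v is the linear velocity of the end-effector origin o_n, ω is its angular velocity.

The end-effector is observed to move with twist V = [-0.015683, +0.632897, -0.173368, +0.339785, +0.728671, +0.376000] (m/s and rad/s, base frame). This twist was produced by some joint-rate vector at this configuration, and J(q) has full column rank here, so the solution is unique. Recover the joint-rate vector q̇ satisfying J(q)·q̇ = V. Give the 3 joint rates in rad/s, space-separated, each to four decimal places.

o_n = [0.9888, -0.2636, 0.3675]
J₁: ẑ×o_n = [0.2636, 0.9888, -0.0000], ω = ẑ
J2: z=[0.0000, 0.0000, 1.0000] o=[0.4399, -0.0077, 0.2500] → [0.2560, 0.5489, -0.0000, 0.0000, 0.0000, 1.0000]
J3: z=[-0.4226, -0.9063, 0.0000] o=[0.7934, -0.1725, 0.5300] → [0.1473, -0.0687, 0.2156, -0.4226, -0.9063, 0.0000]
q̇ = J⁺·V = [0.8440, -0.4680, -0.8040]

0.8440 -0.4680 -0.8040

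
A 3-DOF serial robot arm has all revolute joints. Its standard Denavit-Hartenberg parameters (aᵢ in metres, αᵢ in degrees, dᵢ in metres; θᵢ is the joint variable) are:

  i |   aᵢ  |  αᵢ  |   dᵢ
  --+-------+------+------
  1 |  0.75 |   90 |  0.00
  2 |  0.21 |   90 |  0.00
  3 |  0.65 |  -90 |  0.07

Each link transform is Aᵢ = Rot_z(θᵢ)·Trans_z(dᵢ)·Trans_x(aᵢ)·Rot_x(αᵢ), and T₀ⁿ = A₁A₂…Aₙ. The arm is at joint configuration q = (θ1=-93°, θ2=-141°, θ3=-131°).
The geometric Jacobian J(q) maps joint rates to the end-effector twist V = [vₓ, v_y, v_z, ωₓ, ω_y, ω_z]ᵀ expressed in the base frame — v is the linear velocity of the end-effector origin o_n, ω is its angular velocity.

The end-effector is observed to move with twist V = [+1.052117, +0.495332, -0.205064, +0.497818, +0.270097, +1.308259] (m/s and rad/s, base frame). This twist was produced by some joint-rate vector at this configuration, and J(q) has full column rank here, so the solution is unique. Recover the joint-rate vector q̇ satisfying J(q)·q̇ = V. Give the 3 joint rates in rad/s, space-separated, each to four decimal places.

o_n = [0.4441, -0.8986, 0.1906]
J₁: ẑ×o_n = [0.8986, 0.4441, -0.0000], ω = ẑ
J2: z=[-0.9986, 0.0523, 0.0000] o=[-0.0393, -0.7490, 0.0000] → [0.0100, 0.1903, 0.1242, -0.9986, 0.0523, 0.0000]
J3: z=[0.0329, 0.6285, 0.7771] o=[-0.0307, -0.5860, -0.1322] → [0.4458, 0.3584, -0.3087, 0.0329, 0.6285, 0.7771]
q̇ = J⁺·V = [0.9430, -0.4830, 0.4700]

0.9430 -0.4830 0.4700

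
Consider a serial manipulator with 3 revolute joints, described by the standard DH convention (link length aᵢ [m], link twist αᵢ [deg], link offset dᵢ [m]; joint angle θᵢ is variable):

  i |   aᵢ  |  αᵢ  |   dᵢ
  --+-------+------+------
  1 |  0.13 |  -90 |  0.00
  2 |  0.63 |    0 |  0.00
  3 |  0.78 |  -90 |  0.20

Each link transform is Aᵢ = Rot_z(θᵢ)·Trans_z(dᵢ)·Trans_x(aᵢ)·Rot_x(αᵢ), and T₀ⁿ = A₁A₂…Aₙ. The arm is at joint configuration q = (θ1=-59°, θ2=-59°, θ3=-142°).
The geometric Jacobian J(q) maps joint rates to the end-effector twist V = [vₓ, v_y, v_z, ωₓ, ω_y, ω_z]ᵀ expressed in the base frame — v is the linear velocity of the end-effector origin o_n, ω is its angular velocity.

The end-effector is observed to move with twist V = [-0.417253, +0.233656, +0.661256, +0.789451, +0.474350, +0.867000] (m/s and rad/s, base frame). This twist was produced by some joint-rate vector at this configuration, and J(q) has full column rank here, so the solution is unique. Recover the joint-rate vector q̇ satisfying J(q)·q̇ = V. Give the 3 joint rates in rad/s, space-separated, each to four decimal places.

o_n = [0.0305, 0.3376, 0.2605]
J₁: ẑ×o_n = [-0.3376, 0.0305, 0.0000], ω = ẑ
J2: z=[0.8572, 0.5150, 0.0000] o=[0.0670, -0.1114, 0.0000] → [0.1342, -0.2233, 0.4037, 0.8572, 0.5150, 0.0000]
J3: z=[0.8572, 0.5150, 0.0000] o=[0.2341, -0.3896, 0.5400] → [-0.1440, 0.2396, 0.7282, 0.8572, 0.5150, 0.0000]
q̇ = J⁺·V = [0.8670, 0.0290, 0.8920]

0.8670 0.0290 0.8920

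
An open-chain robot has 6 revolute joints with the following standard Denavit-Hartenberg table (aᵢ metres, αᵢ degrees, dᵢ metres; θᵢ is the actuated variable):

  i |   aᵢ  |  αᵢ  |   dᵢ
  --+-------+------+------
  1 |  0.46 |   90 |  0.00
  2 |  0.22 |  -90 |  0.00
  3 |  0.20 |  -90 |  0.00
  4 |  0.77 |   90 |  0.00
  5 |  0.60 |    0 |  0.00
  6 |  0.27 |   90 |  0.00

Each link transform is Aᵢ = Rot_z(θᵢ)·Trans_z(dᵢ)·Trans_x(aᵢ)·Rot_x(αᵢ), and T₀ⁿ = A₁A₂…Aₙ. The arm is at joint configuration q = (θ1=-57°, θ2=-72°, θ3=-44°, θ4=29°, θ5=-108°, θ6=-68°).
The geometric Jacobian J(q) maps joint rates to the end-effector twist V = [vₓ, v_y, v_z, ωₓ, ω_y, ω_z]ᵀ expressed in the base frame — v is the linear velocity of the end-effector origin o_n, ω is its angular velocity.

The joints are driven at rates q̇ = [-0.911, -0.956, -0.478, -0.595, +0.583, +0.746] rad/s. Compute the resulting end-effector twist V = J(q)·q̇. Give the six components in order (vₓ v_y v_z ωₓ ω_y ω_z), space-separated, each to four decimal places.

o_n = [-0.4357, -0.7144, -0.1925]
J₁: ẑ×o_n = [0.7144, -0.4357, 0.0000], ω = ẑ
J2: z=[-0.8387, -0.5446, 0.0000] o=[0.2505, -0.3858, 0.0000] → [0.1048, -0.1614, -0.0982, -0.8387, -0.5446, 0.0000]
J3: z=[0.5180, -0.7976, 0.3090] o=[0.2876, -0.4428, -0.2092] → [0.0706, -0.2322, -0.7176, 0.5180, -0.7976, 0.3090]
J4: z=[0.7202, 0.2118, -0.6607] o=[0.1953, -0.5558, -0.3461] → [-0.0723, 0.3062, 0.0194, 0.7202, 0.2118, -0.6607]
J5: z=[0.2293, -0.9714, -0.0614] o=[-0.3089, -0.6383, -0.9222] → [-0.7135, -0.1595, -0.1406, 0.2293, -0.9714, -0.0614]
J6: z=[0.2293, -0.9714, -0.0614] o=[-0.5985, -0.7393, -0.4064] → [-0.2063, -0.0591, 0.1639, 0.2293, -0.9714, -0.0614]
V = J·q̇ = [-1.3116, 0.3430, 0.4656, 0.4304, -0.5151, -0.7472]

-1.3116 0.3430 0.4656 0.4304 -0.5151 -0.7472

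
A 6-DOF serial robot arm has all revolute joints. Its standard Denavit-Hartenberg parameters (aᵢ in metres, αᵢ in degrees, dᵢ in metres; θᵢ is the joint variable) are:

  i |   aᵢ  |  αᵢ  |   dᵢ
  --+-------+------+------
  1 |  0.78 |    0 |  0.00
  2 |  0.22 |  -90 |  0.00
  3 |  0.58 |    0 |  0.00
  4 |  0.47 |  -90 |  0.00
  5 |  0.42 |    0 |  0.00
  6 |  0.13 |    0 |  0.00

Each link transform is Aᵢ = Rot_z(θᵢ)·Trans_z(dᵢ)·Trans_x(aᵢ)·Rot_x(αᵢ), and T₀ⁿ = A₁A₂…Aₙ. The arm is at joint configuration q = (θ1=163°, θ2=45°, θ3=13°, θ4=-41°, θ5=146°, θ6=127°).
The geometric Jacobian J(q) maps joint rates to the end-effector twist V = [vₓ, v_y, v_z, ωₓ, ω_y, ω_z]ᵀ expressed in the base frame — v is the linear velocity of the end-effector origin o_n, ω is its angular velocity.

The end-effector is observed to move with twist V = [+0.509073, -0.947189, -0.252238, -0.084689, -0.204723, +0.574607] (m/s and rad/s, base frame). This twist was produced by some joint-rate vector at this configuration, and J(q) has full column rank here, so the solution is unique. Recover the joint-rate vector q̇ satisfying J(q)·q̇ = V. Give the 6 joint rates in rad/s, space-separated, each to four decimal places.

0.0630 0.8330 0.3240 -0.1830 0.6830 -0.3190

o_n = [-1.5887, -0.1011, -0.0701]
J₁: ẑ×o_n = [0.1011, -1.5887, 0.0000], ω = ẑ
J2: z=[0.0000, 0.0000, 1.0000] o=[-0.7459, 0.2280, 0.0000] → [0.3292, -0.8428, 0.0000, 0.0000, 0.0000, 1.0000]
J3: z=[0.4695, -0.8829, 0.0000] o=[-0.9402, 0.1248, 0.0000] → [0.0619, 0.0329, -0.6787, 0.4695, -0.8829, 0.0000]
J4: z=[0.4695, -0.8829, 0.0000] o=[-1.4392, -0.1405, -0.1305] → [-0.0533, -0.0283, -0.1136, 0.4695, -0.8829, 0.0000]
J5: z=[-0.4145, -0.2204, -0.8829] o=[-1.8056, -0.3354, 0.0902] → [0.2422, -0.2579, -0.0493, -0.4145, -0.2204, -0.8829]
J6: z=[-0.4145, -0.2204, -0.8829] o=[-1.6444, 0.0163, -0.0733] → [-0.1044, -0.0478, 0.0609, -0.4145, -0.2204, -0.8829]
q̇ = J⁺·V = [0.0630, 0.8330, 0.3240, -0.1830, 0.6830, -0.3190]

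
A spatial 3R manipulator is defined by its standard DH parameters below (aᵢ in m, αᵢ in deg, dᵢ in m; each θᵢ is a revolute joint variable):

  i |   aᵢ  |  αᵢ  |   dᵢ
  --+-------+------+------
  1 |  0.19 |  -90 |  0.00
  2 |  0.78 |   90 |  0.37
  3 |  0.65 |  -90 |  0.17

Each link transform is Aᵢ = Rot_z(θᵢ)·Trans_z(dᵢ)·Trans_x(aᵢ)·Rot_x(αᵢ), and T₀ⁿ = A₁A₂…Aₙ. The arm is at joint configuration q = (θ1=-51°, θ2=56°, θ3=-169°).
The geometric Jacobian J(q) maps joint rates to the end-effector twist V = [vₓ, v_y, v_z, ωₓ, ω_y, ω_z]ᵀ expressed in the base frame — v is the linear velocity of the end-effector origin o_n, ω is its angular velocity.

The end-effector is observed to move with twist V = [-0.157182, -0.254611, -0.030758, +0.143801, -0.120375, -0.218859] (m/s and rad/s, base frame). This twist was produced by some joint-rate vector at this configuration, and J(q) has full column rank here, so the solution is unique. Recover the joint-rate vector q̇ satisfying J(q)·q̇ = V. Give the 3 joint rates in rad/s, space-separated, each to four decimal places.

o_n = [0.4494, -0.1641, -0.0226]
J₁: ẑ×o_n = [0.1641, 0.4494, -0.0000], ω = ẑ
J2: z=[0.7771, 0.6293, 0.0000] o=[0.1196, -0.1477, 0.0000] → [-0.0142, 0.0176, -0.2203, 0.7771, 0.6293, 0.0000]
J3: z=[0.5217, -0.6443, 0.5592] o=[0.6816, -0.2538, -0.6466] → [-0.4522, -0.4554, -0.1028, 0.5217, -0.6443, 0.5592]
q̇ = J⁺·V = [-0.3430, 0.0360, 0.2220]

-0.3430 0.0360 0.2220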